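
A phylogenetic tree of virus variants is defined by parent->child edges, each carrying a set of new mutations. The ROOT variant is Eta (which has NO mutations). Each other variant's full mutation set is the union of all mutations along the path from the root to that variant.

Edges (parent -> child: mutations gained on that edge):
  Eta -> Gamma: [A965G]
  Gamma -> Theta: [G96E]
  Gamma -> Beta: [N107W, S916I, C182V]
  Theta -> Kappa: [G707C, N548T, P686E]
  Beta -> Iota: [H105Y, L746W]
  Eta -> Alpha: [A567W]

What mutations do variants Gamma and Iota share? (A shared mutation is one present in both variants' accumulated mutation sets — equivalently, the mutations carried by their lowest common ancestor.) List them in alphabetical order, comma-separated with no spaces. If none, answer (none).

Answer: A965G

Derivation:
Accumulating mutations along path to Gamma:
  At Eta: gained [] -> total []
  At Gamma: gained ['A965G'] -> total ['A965G']
Mutations(Gamma) = ['A965G']
Accumulating mutations along path to Iota:
  At Eta: gained [] -> total []
  At Gamma: gained ['A965G'] -> total ['A965G']
  At Beta: gained ['N107W', 'S916I', 'C182V'] -> total ['A965G', 'C182V', 'N107W', 'S916I']
  At Iota: gained ['H105Y', 'L746W'] -> total ['A965G', 'C182V', 'H105Y', 'L746W', 'N107W', 'S916I']
Mutations(Iota) = ['A965G', 'C182V', 'H105Y', 'L746W', 'N107W', 'S916I']
Intersection: ['A965G'] ∩ ['A965G', 'C182V', 'H105Y', 'L746W', 'N107W', 'S916I'] = ['A965G']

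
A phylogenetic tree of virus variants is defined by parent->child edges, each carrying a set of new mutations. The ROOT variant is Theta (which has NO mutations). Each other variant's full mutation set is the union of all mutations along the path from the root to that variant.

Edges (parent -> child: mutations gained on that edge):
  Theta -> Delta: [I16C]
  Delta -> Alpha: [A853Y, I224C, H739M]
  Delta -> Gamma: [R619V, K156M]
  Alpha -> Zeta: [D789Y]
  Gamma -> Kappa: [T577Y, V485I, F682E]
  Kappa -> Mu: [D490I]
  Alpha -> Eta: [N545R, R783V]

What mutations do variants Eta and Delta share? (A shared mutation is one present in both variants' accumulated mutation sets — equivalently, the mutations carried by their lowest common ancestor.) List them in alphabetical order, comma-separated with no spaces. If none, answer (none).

Accumulating mutations along path to Eta:
  At Theta: gained [] -> total []
  At Delta: gained ['I16C'] -> total ['I16C']
  At Alpha: gained ['A853Y', 'I224C', 'H739M'] -> total ['A853Y', 'H739M', 'I16C', 'I224C']
  At Eta: gained ['N545R', 'R783V'] -> total ['A853Y', 'H739M', 'I16C', 'I224C', 'N545R', 'R783V']
Mutations(Eta) = ['A853Y', 'H739M', 'I16C', 'I224C', 'N545R', 'R783V']
Accumulating mutations along path to Delta:
  At Theta: gained [] -> total []
  At Delta: gained ['I16C'] -> total ['I16C']
Mutations(Delta) = ['I16C']
Intersection: ['A853Y', 'H739M', 'I16C', 'I224C', 'N545R', 'R783V'] ∩ ['I16C'] = ['I16C']

Answer: I16C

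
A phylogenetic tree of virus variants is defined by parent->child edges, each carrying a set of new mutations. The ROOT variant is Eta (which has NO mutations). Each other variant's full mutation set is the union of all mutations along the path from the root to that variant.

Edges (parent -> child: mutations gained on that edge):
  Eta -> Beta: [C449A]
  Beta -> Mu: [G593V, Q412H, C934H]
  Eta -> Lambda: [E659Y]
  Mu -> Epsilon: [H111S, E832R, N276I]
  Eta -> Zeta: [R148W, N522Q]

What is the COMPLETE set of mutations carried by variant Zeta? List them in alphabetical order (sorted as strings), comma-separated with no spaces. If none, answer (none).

At Eta: gained [] -> total []
At Zeta: gained ['R148W', 'N522Q'] -> total ['N522Q', 'R148W']

Answer: N522Q,R148W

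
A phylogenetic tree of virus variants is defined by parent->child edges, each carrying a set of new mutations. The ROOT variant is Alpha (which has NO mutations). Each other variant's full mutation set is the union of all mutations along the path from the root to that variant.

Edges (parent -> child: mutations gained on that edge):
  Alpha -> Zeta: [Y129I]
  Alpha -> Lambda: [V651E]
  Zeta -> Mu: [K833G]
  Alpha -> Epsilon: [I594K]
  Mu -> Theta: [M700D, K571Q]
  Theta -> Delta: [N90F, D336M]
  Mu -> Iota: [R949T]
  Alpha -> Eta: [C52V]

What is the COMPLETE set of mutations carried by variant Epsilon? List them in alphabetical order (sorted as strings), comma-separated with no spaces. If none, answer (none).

Answer: I594K

Derivation:
At Alpha: gained [] -> total []
At Epsilon: gained ['I594K'] -> total ['I594K']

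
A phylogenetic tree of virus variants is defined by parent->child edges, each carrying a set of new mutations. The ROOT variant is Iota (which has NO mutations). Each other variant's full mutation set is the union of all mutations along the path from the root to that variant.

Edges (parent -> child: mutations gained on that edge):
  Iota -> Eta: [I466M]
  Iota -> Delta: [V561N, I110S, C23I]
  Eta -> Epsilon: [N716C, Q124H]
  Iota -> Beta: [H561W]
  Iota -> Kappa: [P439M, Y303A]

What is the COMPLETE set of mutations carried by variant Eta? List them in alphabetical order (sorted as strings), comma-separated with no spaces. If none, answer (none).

At Iota: gained [] -> total []
At Eta: gained ['I466M'] -> total ['I466M']

Answer: I466M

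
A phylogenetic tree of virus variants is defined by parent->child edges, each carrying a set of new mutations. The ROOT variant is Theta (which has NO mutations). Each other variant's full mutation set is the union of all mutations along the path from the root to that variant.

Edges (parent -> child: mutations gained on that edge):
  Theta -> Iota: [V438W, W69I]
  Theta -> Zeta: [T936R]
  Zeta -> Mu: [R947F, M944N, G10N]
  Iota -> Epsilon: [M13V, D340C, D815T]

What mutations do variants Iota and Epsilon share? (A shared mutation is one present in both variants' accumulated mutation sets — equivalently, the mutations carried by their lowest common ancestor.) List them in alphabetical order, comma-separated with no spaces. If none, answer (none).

Accumulating mutations along path to Iota:
  At Theta: gained [] -> total []
  At Iota: gained ['V438W', 'W69I'] -> total ['V438W', 'W69I']
Mutations(Iota) = ['V438W', 'W69I']
Accumulating mutations along path to Epsilon:
  At Theta: gained [] -> total []
  At Iota: gained ['V438W', 'W69I'] -> total ['V438W', 'W69I']
  At Epsilon: gained ['M13V', 'D340C', 'D815T'] -> total ['D340C', 'D815T', 'M13V', 'V438W', 'W69I']
Mutations(Epsilon) = ['D340C', 'D815T', 'M13V', 'V438W', 'W69I']
Intersection: ['V438W', 'W69I'] ∩ ['D340C', 'D815T', 'M13V', 'V438W', 'W69I'] = ['V438W', 'W69I']

Answer: V438W,W69I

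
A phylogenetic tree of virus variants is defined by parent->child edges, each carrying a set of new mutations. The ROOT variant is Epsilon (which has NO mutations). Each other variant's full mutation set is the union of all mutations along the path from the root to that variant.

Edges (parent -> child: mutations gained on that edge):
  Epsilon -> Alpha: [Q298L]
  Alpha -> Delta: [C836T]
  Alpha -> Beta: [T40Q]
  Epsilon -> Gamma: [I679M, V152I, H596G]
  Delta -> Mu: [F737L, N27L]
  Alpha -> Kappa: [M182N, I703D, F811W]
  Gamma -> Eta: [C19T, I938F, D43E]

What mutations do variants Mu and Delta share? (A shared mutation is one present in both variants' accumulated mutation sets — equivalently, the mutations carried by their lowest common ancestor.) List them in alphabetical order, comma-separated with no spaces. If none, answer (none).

Answer: C836T,Q298L

Derivation:
Accumulating mutations along path to Mu:
  At Epsilon: gained [] -> total []
  At Alpha: gained ['Q298L'] -> total ['Q298L']
  At Delta: gained ['C836T'] -> total ['C836T', 'Q298L']
  At Mu: gained ['F737L', 'N27L'] -> total ['C836T', 'F737L', 'N27L', 'Q298L']
Mutations(Mu) = ['C836T', 'F737L', 'N27L', 'Q298L']
Accumulating mutations along path to Delta:
  At Epsilon: gained [] -> total []
  At Alpha: gained ['Q298L'] -> total ['Q298L']
  At Delta: gained ['C836T'] -> total ['C836T', 'Q298L']
Mutations(Delta) = ['C836T', 'Q298L']
Intersection: ['C836T', 'F737L', 'N27L', 'Q298L'] ∩ ['C836T', 'Q298L'] = ['C836T', 'Q298L']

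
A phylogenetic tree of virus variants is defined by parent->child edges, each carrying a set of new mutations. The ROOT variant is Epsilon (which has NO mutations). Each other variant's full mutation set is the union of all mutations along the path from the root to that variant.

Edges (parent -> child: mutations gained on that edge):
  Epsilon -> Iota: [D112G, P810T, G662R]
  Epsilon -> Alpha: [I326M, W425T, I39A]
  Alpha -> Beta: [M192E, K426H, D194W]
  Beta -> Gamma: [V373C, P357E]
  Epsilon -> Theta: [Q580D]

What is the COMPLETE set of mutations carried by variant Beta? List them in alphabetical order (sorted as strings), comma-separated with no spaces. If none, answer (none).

Answer: D194W,I326M,I39A,K426H,M192E,W425T

Derivation:
At Epsilon: gained [] -> total []
At Alpha: gained ['I326M', 'W425T', 'I39A'] -> total ['I326M', 'I39A', 'W425T']
At Beta: gained ['M192E', 'K426H', 'D194W'] -> total ['D194W', 'I326M', 'I39A', 'K426H', 'M192E', 'W425T']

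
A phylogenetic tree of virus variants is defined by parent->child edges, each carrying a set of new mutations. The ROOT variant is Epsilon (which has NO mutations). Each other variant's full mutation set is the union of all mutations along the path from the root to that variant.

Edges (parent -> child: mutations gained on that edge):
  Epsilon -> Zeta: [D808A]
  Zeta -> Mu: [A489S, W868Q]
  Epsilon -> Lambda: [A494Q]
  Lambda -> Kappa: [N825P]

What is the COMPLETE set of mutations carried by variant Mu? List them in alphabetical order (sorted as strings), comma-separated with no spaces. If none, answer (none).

Answer: A489S,D808A,W868Q

Derivation:
At Epsilon: gained [] -> total []
At Zeta: gained ['D808A'] -> total ['D808A']
At Mu: gained ['A489S', 'W868Q'] -> total ['A489S', 'D808A', 'W868Q']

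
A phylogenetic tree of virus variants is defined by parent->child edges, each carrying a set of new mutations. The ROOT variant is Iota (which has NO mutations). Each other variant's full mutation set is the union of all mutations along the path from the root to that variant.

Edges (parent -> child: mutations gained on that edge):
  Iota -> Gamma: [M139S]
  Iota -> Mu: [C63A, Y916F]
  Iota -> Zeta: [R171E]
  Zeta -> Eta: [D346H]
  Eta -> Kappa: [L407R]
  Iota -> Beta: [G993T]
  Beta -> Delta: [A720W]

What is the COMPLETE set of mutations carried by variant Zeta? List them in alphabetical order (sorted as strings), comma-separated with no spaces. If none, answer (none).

At Iota: gained [] -> total []
At Zeta: gained ['R171E'] -> total ['R171E']

Answer: R171E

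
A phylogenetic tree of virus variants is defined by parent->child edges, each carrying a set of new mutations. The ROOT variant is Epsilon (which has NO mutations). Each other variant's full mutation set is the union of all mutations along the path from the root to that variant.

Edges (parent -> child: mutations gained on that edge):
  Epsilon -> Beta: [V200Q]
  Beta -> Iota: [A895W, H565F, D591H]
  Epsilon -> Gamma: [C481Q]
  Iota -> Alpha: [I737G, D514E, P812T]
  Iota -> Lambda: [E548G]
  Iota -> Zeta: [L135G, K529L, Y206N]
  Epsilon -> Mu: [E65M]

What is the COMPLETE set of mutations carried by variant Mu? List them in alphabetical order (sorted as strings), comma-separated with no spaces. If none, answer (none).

Answer: E65M

Derivation:
At Epsilon: gained [] -> total []
At Mu: gained ['E65M'] -> total ['E65M']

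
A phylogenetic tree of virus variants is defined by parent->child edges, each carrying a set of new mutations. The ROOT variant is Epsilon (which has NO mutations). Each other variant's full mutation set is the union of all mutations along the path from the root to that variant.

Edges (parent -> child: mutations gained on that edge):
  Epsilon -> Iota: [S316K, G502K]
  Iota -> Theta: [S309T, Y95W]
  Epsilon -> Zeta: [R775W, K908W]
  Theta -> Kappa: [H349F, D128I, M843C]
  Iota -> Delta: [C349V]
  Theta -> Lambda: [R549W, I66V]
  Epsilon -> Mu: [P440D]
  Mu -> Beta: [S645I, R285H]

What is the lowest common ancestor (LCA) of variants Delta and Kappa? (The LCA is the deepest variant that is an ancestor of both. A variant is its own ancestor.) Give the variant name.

Path from root to Delta: Epsilon -> Iota -> Delta
  ancestors of Delta: {Epsilon, Iota, Delta}
Path from root to Kappa: Epsilon -> Iota -> Theta -> Kappa
  ancestors of Kappa: {Epsilon, Iota, Theta, Kappa}
Common ancestors: {Epsilon, Iota}
Walk up from Kappa: Kappa (not in ancestors of Delta), Theta (not in ancestors of Delta), Iota (in ancestors of Delta), Epsilon (in ancestors of Delta)
Deepest common ancestor (LCA) = Iota

Answer: Iota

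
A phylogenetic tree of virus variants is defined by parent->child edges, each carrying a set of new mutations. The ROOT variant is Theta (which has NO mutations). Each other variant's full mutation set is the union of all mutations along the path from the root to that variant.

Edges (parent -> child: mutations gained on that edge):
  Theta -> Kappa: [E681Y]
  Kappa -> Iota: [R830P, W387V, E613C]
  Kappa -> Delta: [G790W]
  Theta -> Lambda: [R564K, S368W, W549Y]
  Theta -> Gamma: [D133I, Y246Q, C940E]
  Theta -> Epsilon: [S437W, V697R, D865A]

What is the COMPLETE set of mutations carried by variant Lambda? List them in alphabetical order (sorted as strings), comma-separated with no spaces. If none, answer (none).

At Theta: gained [] -> total []
At Lambda: gained ['R564K', 'S368W', 'W549Y'] -> total ['R564K', 'S368W', 'W549Y']

Answer: R564K,S368W,W549Y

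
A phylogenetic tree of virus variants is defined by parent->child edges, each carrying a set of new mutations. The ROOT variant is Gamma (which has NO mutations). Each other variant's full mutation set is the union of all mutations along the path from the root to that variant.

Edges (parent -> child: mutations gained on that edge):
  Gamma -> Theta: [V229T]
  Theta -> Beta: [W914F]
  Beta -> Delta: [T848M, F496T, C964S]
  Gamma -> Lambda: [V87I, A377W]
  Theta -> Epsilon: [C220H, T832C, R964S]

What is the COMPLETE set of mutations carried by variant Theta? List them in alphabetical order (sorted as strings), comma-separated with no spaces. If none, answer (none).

Answer: V229T

Derivation:
At Gamma: gained [] -> total []
At Theta: gained ['V229T'] -> total ['V229T']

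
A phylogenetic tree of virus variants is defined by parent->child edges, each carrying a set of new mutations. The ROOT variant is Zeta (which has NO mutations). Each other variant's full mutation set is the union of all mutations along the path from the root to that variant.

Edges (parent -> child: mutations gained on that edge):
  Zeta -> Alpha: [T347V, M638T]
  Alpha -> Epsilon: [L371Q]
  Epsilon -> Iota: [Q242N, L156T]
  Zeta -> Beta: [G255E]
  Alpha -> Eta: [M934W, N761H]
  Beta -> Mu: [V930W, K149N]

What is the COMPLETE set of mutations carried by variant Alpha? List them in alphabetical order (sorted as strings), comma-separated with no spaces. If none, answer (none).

At Zeta: gained [] -> total []
At Alpha: gained ['T347V', 'M638T'] -> total ['M638T', 'T347V']

Answer: M638T,T347V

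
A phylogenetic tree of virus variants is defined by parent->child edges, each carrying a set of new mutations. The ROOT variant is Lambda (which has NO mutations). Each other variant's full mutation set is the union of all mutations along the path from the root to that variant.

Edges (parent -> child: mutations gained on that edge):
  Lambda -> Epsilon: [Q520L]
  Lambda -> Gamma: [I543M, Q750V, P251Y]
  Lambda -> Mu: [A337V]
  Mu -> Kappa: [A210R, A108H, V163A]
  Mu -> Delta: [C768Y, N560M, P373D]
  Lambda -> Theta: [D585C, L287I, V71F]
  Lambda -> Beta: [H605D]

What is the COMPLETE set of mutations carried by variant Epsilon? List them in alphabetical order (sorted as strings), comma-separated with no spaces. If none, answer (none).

Answer: Q520L

Derivation:
At Lambda: gained [] -> total []
At Epsilon: gained ['Q520L'] -> total ['Q520L']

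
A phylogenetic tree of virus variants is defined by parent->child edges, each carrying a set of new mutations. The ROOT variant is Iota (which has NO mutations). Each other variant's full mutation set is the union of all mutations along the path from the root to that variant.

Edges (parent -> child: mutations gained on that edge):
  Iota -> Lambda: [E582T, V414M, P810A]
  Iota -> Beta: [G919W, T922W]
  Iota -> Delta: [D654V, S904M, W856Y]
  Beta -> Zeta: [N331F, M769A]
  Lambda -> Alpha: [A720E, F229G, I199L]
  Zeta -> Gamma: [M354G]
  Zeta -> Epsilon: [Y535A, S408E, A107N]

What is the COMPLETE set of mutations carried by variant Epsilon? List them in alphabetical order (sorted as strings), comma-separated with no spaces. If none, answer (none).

Answer: A107N,G919W,M769A,N331F,S408E,T922W,Y535A

Derivation:
At Iota: gained [] -> total []
At Beta: gained ['G919W', 'T922W'] -> total ['G919W', 'T922W']
At Zeta: gained ['N331F', 'M769A'] -> total ['G919W', 'M769A', 'N331F', 'T922W']
At Epsilon: gained ['Y535A', 'S408E', 'A107N'] -> total ['A107N', 'G919W', 'M769A', 'N331F', 'S408E', 'T922W', 'Y535A']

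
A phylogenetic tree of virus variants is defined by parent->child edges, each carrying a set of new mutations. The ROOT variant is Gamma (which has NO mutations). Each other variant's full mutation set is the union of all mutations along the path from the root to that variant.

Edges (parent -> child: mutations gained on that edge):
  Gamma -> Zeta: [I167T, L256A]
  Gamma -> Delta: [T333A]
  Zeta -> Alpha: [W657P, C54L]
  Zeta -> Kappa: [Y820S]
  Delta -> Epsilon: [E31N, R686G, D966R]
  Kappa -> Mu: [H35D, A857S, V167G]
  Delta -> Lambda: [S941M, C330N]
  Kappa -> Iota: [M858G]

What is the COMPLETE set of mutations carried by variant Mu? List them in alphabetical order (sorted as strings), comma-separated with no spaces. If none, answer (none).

Answer: A857S,H35D,I167T,L256A,V167G,Y820S

Derivation:
At Gamma: gained [] -> total []
At Zeta: gained ['I167T', 'L256A'] -> total ['I167T', 'L256A']
At Kappa: gained ['Y820S'] -> total ['I167T', 'L256A', 'Y820S']
At Mu: gained ['H35D', 'A857S', 'V167G'] -> total ['A857S', 'H35D', 'I167T', 'L256A', 'V167G', 'Y820S']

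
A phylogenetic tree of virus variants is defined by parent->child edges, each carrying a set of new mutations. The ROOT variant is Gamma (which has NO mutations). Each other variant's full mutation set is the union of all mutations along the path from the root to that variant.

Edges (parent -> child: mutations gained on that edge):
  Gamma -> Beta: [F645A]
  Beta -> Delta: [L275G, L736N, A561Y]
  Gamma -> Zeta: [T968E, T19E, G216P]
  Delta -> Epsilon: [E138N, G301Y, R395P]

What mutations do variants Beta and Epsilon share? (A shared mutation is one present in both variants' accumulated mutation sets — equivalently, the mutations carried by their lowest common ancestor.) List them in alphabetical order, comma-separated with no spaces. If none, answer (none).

Accumulating mutations along path to Beta:
  At Gamma: gained [] -> total []
  At Beta: gained ['F645A'] -> total ['F645A']
Mutations(Beta) = ['F645A']
Accumulating mutations along path to Epsilon:
  At Gamma: gained [] -> total []
  At Beta: gained ['F645A'] -> total ['F645A']
  At Delta: gained ['L275G', 'L736N', 'A561Y'] -> total ['A561Y', 'F645A', 'L275G', 'L736N']
  At Epsilon: gained ['E138N', 'G301Y', 'R395P'] -> total ['A561Y', 'E138N', 'F645A', 'G301Y', 'L275G', 'L736N', 'R395P']
Mutations(Epsilon) = ['A561Y', 'E138N', 'F645A', 'G301Y', 'L275G', 'L736N', 'R395P']
Intersection: ['F645A'] ∩ ['A561Y', 'E138N', 'F645A', 'G301Y', 'L275G', 'L736N', 'R395P'] = ['F645A']

Answer: F645A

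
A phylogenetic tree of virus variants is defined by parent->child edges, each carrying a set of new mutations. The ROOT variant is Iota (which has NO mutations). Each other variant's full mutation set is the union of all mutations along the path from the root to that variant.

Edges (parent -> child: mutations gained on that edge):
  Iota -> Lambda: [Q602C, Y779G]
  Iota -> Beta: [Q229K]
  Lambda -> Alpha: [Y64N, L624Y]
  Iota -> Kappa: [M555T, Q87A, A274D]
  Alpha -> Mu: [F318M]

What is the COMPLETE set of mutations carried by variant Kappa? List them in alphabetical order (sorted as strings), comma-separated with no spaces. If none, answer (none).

At Iota: gained [] -> total []
At Kappa: gained ['M555T', 'Q87A', 'A274D'] -> total ['A274D', 'M555T', 'Q87A']

Answer: A274D,M555T,Q87A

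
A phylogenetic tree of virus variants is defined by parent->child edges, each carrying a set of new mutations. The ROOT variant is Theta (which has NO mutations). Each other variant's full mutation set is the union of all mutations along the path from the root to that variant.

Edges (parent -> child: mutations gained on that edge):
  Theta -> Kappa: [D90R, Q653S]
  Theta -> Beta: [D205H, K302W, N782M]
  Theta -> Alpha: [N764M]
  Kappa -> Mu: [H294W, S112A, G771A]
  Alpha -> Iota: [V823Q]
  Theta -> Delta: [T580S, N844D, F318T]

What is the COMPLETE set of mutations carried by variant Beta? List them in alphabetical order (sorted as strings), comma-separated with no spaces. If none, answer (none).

At Theta: gained [] -> total []
At Beta: gained ['D205H', 'K302W', 'N782M'] -> total ['D205H', 'K302W', 'N782M']

Answer: D205H,K302W,N782M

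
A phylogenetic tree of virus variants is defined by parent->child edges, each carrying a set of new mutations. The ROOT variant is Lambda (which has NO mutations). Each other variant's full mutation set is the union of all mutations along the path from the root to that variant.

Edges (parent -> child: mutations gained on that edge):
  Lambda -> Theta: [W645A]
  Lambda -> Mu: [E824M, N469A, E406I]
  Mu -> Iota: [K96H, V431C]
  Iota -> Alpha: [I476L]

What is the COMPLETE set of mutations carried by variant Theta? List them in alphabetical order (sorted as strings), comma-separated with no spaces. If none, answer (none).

At Lambda: gained [] -> total []
At Theta: gained ['W645A'] -> total ['W645A']

Answer: W645A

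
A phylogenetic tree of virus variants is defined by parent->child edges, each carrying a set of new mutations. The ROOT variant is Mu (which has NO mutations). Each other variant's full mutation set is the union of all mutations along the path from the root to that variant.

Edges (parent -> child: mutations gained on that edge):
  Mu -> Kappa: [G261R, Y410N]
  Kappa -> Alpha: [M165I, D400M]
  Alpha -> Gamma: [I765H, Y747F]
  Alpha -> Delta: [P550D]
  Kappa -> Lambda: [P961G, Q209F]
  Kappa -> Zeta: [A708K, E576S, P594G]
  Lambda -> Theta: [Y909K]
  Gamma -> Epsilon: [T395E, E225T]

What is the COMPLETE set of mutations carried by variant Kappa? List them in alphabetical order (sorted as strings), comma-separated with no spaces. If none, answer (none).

At Mu: gained [] -> total []
At Kappa: gained ['G261R', 'Y410N'] -> total ['G261R', 'Y410N']

Answer: G261R,Y410N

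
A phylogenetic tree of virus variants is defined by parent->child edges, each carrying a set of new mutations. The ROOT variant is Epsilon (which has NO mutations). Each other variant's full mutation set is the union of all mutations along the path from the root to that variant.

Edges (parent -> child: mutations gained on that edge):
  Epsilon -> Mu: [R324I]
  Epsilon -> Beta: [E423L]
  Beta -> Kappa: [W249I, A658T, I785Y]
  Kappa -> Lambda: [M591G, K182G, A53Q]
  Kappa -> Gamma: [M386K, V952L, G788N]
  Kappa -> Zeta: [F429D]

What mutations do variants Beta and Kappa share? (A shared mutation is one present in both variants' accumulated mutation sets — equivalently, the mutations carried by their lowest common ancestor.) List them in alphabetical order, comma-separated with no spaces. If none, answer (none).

Accumulating mutations along path to Beta:
  At Epsilon: gained [] -> total []
  At Beta: gained ['E423L'] -> total ['E423L']
Mutations(Beta) = ['E423L']
Accumulating mutations along path to Kappa:
  At Epsilon: gained [] -> total []
  At Beta: gained ['E423L'] -> total ['E423L']
  At Kappa: gained ['W249I', 'A658T', 'I785Y'] -> total ['A658T', 'E423L', 'I785Y', 'W249I']
Mutations(Kappa) = ['A658T', 'E423L', 'I785Y', 'W249I']
Intersection: ['E423L'] ∩ ['A658T', 'E423L', 'I785Y', 'W249I'] = ['E423L']

Answer: E423L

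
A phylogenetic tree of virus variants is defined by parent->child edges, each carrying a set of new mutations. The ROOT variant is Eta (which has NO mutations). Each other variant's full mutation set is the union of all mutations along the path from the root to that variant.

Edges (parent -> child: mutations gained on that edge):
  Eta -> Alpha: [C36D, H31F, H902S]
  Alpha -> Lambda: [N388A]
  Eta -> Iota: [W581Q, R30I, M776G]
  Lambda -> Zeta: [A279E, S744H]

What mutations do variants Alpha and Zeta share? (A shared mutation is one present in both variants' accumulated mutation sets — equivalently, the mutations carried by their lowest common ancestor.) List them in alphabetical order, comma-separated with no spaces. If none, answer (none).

Answer: C36D,H31F,H902S

Derivation:
Accumulating mutations along path to Alpha:
  At Eta: gained [] -> total []
  At Alpha: gained ['C36D', 'H31F', 'H902S'] -> total ['C36D', 'H31F', 'H902S']
Mutations(Alpha) = ['C36D', 'H31F', 'H902S']
Accumulating mutations along path to Zeta:
  At Eta: gained [] -> total []
  At Alpha: gained ['C36D', 'H31F', 'H902S'] -> total ['C36D', 'H31F', 'H902S']
  At Lambda: gained ['N388A'] -> total ['C36D', 'H31F', 'H902S', 'N388A']
  At Zeta: gained ['A279E', 'S744H'] -> total ['A279E', 'C36D', 'H31F', 'H902S', 'N388A', 'S744H']
Mutations(Zeta) = ['A279E', 'C36D', 'H31F', 'H902S', 'N388A', 'S744H']
Intersection: ['C36D', 'H31F', 'H902S'] ∩ ['A279E', 'C36D', 'H31F', 'H902S', 'N388A', 'S744H'] = ['C36D', 'H31F', 'H902S']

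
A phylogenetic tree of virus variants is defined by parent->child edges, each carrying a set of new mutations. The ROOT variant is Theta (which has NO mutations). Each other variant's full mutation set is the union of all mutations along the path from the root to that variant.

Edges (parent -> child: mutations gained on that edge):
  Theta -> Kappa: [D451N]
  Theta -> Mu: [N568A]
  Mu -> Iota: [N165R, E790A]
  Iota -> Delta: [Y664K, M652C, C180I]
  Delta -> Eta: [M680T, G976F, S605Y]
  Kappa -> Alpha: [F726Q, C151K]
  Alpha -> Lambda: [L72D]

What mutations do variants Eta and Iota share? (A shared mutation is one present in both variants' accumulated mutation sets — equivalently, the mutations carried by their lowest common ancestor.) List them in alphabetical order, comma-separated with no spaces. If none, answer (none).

Answer: E790A,N165R,N568A

Derivation:
Accumulating mutations along path to Eta:
  At Theta: gained [] -> total []
  At Mu: gained ['N568A'] -> total ['N568A']
  At Iota: gained ['N165R', 'E790A'] -> total ['E790A', 'N165R', 'N568A']
  At Delta: gained ['Y664K', 'M652C', 'C180I'] -> total ['C180I', 'E790A', 'M652C', 'N165R', 'N568A', 'Y664K']
  At Eta: gained ['M680T', 'G976F', 'S605Y'] -> total ['C180I', 'E790A', 'G976F', 'M652C', 'M680T', 'N165R', 'N568A', 'S605Y', 'Y664K']
Mutations(Eta) = ['C180I', 'E790A', 'G976F', 'M652C', 'M680T', 'N165R', 'N568A', 'S605Y', 'Y664K']
Accumulating mutations along path to Iota:
  At Theta: gained [] -> total []
  At Mu: gained ['N568A'] -> total ['N568A']
  At Iota: gained ['N165R', 'E790A'] -> total ['E790A', 'N165R', 'N568A']
Mutations(Iota) = ['E790A', 'N165R', 'N568A']
Intersection: ['C180I', 'E790A', 'G976F', 'M652C', 'M680T', 'N165R', 'N568A', 'S605Y', 'Y664K'] ∩ ['E790A', 'N165R', 'N568A'] = ['E790A', 'N165R', 'N568A']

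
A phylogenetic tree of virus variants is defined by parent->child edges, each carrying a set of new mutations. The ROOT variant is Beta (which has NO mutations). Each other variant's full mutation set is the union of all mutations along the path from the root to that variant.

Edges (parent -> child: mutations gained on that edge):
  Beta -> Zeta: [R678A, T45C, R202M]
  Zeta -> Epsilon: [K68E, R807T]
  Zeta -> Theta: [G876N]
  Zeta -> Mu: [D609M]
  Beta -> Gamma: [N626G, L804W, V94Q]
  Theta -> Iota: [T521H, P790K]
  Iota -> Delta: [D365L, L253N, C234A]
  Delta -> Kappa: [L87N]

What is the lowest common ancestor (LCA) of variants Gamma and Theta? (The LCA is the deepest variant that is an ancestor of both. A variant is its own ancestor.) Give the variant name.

Answer: Beta

Derivation:
Path from root to Gamma: Beta -> Gamma
  ancestors of Gamma: {Beta, Gamma}
Path from root to Theta: Beta -> Zeta -> Theta
  ancestors of Theta: {Beta, Zeta, Theta}
Common ancestors: {Beta}
Walk up from Theta: Theta (not in ancestors of Gamma), Zeta (not in ancestors of Gamma), Beta (in ancestors of Gamma)
Deepest common ancestor (LCA) = Beta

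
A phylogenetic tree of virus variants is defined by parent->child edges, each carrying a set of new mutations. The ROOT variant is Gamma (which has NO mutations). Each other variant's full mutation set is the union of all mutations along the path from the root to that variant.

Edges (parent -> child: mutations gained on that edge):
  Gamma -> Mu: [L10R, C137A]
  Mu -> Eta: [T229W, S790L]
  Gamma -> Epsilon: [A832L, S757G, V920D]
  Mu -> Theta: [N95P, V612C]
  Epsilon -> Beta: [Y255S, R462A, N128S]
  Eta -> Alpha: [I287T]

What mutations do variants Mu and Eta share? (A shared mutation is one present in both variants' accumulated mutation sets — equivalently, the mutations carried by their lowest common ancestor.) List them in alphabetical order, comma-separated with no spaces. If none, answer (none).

Accumulating mutations along path to Mu:
  At Gamma: gained [] -> total []
  At Mu: gained ['L10R', 'C137A'] -> total ['C137A', 'L10R']
Mutations(Mu) = ['C137A', 'L10R']
Accumulating mutations along path to Eta:
  At Gamma: gained [] -> total []
  At Mu: gained ['L10R', 'C137A'] -> total ['C137A', 'L10R']
  At Eta: gained ['T229W', 'S790L'] -> total ['C137A', 'L10R', 'S790L', 'T229W']
Mutations(Eta) = ['C137A', 'L10R', 'S790L', 'T229W']
Intersection: ['C137A', 'L10R'] ∩ ['C137A', 'L10R', 'S790L', 'T229W'] = ['C137A', 'L10R']

Answer: C137A,L10R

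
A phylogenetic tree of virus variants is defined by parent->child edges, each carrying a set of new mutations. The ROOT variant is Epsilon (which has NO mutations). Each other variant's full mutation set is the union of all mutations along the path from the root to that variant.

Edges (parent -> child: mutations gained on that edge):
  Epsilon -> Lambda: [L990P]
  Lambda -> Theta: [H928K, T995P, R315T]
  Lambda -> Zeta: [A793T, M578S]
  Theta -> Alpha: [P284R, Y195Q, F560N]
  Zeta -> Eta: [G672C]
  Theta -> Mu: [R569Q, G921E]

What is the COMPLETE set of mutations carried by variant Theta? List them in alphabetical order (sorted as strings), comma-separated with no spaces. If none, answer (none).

Answer: H928K,L990P,R315T,T995P

Derivation:
At Epsilon: gained [] -> total []
At Lambda: gained ['L990P'] -> total ['L990P']
At Theta: gained ['H928K', 'T995P', 'R315T'] -> total ['H928K', 'L990P', 'R315T', 'T995P']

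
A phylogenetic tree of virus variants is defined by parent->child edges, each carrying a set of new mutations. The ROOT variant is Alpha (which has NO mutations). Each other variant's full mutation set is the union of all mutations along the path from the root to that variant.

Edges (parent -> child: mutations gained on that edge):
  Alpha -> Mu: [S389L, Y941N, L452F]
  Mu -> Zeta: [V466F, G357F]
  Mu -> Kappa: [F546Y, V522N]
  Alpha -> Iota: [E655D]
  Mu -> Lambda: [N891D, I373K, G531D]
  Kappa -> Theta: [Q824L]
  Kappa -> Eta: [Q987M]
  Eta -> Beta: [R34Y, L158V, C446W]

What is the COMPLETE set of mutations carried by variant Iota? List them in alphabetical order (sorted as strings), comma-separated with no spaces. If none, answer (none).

At Alpha: gained [] -> total []
At Iota: gained ['E655D'] -> total ['E655D']

Answer: E655D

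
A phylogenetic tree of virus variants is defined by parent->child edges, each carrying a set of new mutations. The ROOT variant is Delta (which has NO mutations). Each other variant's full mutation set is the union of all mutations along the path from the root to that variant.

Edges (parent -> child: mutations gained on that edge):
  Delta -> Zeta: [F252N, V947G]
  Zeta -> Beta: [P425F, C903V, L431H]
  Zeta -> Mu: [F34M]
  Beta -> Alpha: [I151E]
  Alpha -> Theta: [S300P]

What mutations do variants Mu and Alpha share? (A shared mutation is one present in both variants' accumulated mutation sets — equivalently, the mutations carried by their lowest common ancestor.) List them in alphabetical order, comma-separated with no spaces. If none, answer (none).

Answer: F252N,V947G

Derivation:
Accumulating mutations along path to Mu:
  At Delta: gained [] -> total []
  At Zeta: gained ['F252N', 'V947G'] -> total ['F252N', 'V947G']
  At Mu: gained ['F34M'] -> total ['F252N', 'F34M', 'V947G']
Mutations(Mu) = ['F252N', 'F34M', 'V947G']
Accumulating mutations along path to Alpha:
  At Delta: gained [] -> total []
  At Zeta: gained ['F252N', 'V947G'] -> total ['F252N', 'V947G']
  At Beta: gained ['P425F', 'C903V', 'L431H'] -> total ['C903V', 'F252N', 'L431H', 'P425F', 'V947G']
  At Alpha: gained ['I151E'] -> total ['C903V', 'F252N', 'I151E', 'L431H', 'P425F', 'V947G']
Mutations(Alpha) = ['C903V', 'F252N', 'I151E', 'L431H', 'P425F', 'V947G']
Intersection: ['F252N', 'F34M', 'V947G'] ∩ ['C903V', 'F252N', 'I151E', 'L431H', 'P425F', 'V947G'] = ['F252N', 'V947G']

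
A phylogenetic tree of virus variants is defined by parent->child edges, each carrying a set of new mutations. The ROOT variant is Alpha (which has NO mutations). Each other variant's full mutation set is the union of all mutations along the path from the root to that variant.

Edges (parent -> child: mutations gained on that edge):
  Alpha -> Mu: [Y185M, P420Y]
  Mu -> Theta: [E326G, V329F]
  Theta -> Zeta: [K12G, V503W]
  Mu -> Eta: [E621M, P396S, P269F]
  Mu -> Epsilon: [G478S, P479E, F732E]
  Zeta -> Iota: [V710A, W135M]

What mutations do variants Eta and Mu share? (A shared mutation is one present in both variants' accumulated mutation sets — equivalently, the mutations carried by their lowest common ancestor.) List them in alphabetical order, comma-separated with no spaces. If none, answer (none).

Answer: P420Y,Y185M

Derivation:
Accumulating mutations along path to Eta:
  At Alpha: gained [] -> total []
  At Mu: gained ['Y185M', 'P420Y'] -> total ['P420Y', 'Y185M']
  At Eta: gained ['E621M', 'P396S', 'P269F'] -> total ['E621M', 'P269F', 'P396S', 'P420Y', 'Y185M']
Mutations(Eta) = ['E621M', 'P269F', 'P396S', 'P420Y', 'Y185M']
Accumulating mutations along path to Mu:
  At Alpha: gained [] -> total []
  At Mu: gained ['Y185M', 'P420Y'] -> total ['P420Y', 'Y185M']
Mutations(Mu) = ['P420Y', 'Y185M']
Intersection: ['E621M', 'P269F', 'P396S', 'P420Y', 'Y185M'] ∩ ['P420Y', 'Y185M'] = ['P420Y', 'Y185M']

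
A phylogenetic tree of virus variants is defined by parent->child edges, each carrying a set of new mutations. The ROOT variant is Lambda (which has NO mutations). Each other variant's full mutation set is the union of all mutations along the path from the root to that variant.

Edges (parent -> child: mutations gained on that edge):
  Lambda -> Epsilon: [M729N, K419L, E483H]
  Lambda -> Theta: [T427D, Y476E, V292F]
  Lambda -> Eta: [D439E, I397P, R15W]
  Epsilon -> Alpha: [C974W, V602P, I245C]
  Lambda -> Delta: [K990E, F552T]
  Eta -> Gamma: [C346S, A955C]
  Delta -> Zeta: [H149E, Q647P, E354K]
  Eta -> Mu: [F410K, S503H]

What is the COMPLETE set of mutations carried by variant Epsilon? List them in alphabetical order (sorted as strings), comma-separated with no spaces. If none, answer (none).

At Lambda: gained [] -> total []
At Epsilon: gained ['M729N', 'K419L', 'E483H'] -> total ['E483H', 'K419L', 'M729N']

Answer: E483H,K419L,M729N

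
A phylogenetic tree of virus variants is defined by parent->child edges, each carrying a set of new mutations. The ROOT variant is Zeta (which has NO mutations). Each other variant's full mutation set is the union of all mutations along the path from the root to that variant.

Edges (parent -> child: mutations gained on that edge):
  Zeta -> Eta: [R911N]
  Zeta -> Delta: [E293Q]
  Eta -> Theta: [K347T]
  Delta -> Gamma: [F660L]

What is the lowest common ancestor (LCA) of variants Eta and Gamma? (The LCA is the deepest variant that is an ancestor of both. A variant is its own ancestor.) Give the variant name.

Answer: Zeta

Derivation:
Path from root to Eta: Zeta -> Eta
  ancestors of Eta: {Zeta, Eta}
Path from root to Gamma: Zeta -> Delta -> Gamma
  ancestors of Gamma: {Zeta, Delta, Gamma}
Common ancestors: {Zeta}
Walk up from Gamma: Gamma (not in ancestors of Eta), Delta (not in ancestors of Eta), Zeta (in ancestors of Eta)
Deepest common ancestor (LCA) = Zeta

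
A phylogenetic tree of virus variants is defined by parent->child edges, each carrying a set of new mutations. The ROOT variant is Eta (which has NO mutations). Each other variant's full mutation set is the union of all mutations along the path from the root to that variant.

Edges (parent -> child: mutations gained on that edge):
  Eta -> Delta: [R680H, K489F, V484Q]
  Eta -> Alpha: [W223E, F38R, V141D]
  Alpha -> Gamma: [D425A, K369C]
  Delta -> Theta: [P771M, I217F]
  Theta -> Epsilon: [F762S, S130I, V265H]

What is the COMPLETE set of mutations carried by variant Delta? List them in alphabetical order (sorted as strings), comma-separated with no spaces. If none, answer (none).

Answer: K489F,R680H,V484Q

Derivation:
At Eta: gained [] -> total []
At Delta: gained ['R680H', 'K489F', 'V484Q'] -> total ['K489F', 'R680H', 'V484Q']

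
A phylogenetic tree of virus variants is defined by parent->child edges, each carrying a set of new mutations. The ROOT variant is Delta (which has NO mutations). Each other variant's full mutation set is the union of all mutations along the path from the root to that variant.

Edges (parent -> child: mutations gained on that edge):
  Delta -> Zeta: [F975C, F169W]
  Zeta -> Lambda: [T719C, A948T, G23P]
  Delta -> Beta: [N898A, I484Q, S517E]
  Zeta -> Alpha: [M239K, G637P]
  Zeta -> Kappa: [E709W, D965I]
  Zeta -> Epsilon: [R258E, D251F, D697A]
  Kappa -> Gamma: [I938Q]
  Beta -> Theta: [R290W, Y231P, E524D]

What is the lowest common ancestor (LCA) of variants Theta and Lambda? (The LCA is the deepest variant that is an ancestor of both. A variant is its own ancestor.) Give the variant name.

Answer: Delta

Derivation:
Path from root to Theta: Delta -> Beta -> Theta
  ancestors of Theta: {Delta, Beta, Theta}
Path from root to Lambda: Delta -> Zeta -> Lambda
  ancestors of Lambda: {Delta, Zeta, Lambda}
Common ancestors: {Delta}
Walk up from Lambda: Lambda (not in ancestors of Theta), Zeta (not in ancestors of Theta), Delta (in ancestors of Theta)
Deepest common ancestor (LCA) = Delta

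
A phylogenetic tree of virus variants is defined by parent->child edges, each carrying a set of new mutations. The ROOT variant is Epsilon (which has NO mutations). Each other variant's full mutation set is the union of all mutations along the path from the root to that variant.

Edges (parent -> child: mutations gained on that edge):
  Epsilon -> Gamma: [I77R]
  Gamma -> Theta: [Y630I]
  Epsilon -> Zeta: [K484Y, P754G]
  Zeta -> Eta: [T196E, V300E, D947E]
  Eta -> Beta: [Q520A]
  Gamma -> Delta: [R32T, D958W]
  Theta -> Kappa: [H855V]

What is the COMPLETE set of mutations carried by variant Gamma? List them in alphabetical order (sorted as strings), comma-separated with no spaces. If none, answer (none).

Answer: I77R

Derivation:
At Epsilon: gained [] -> total []
At Gamma: gained ['I77R'] -> total ['I77R']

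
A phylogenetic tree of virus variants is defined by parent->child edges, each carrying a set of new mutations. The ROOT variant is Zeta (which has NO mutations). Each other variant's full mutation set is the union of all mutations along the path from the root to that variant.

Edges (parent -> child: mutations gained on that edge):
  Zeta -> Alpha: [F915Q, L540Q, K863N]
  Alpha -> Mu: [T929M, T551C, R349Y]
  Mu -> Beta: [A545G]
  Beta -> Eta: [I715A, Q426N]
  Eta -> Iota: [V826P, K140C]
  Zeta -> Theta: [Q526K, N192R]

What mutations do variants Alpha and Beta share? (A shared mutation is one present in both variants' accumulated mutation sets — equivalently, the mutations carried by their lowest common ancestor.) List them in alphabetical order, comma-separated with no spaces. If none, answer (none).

Answer: F915Q,K863N,L540Q

Derivation:
Accumulating mutations along path to Alpha:
  At Zeta: gained [] -> total []
  At Alpha: gained ['F915Q', 'L540Q', 'K863N'] -> total ['F915Q', 'K863N', 'L540Q']
Mutations(Alpha) = ['F915Q', 'K863N', 'L540Q']
Accumulating mutations along path to Beta:
  At Zeta: gained [] -> total []
  At Alpha: gained ['F915Q', 'L540Q', 'K863N'] -> total ['F915Q', 'K863N', 'L540Q']
  At Mu: gained ['T929M', 'T551C', 'R349Y'] -> total ['F915Q', 'K863N', 'L540Q', 'R349Y', 'T551C', 'T929M']
  At Beta: gained ['A545G'] -> total ['A545G', 'F915Q', 'K863N', 'L540Q', 'R349Y', 'T551C', 'T929M']
Mutations(Beta) = ['A545G', 'F915Q', 'K863N', 'L540Q', 'R349Y', 'T551C', 'T929M']
Intersection: ['F915Q', 'K863N', 'L540Q'] ∩ ['A545G', 'F915Q', 'K863N', 'L540Q', 'R349Y', 'T551C', 'T929M'] = ['F915Q', 'K863N', 'L540Q']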